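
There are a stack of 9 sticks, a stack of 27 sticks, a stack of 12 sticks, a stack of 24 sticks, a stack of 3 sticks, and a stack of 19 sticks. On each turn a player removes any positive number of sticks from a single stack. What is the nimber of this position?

In binary:
  01001  (9)
  11011  (27)
  01100  (12)
  11000  (24)
  00011  (3)
  10011  (19)
  -----
  10110  (22)

22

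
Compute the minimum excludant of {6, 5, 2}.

0 is not in the set, so the mex is 0.

0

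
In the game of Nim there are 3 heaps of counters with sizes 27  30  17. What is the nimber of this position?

20

Compute the nim-sum pairwise:
27 ^ 30 = 5
5 ^ 17 = 20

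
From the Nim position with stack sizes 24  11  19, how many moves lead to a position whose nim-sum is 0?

0

Compute the nim-sum pairwise:
24 XOR 11 = 19
19 XOR 19 = 0
The nim-sum is already 0, so every move leaves a nonzero nim-sum — there are no winning moves.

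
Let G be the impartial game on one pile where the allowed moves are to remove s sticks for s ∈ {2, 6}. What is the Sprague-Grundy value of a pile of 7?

1

Build the Grundy sequence with g(k) = mex{g(k−s) : s ∈ {2, 6}, s ≤ k}:
k:     0  1  2  3  4  5  6  7
g(k):  0  0  1  1  0  0  1  1
So g(7) = 1.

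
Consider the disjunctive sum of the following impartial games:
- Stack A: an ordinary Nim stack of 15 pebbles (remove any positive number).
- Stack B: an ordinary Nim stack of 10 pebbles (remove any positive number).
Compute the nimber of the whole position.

5

Stack A is a plain Nim stack of size 15, so its Grundy value is 15.
Stack B is a plain Nim stack of size 10, so its Grundy value is 10.
By the Sprague-Grundy theorem, the Grundy value of a sum of independent games is the XOR of the component values.
Combined value = 15 ⊕ 10 = 5.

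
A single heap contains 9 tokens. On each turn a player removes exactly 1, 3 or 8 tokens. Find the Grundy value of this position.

3

Compute g(0), g(1), … for moves {1, 3, 8}:
k:     0  1  2  3  4  5  6  7  8  9
g(k):  0  1  0  1  0  1  0  1  2  3
So g(9) = 3.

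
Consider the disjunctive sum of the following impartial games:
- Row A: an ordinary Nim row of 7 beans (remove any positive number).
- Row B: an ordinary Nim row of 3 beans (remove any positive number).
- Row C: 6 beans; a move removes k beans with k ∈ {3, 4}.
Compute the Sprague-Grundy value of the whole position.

6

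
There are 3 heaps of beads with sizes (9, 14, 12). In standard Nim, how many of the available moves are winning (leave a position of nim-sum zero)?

3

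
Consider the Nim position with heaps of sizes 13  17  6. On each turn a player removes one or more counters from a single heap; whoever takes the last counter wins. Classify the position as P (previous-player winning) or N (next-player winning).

N-position

In binary:
  01101  (13)
  10001  (17)
  00110  (6)
  -----
  11010  (26)
The nim-sum is 26 ≠ 0, so this is an N-position: the player to move can win.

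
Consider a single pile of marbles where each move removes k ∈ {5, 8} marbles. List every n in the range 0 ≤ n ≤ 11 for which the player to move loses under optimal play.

0, 1, 2, 3, 4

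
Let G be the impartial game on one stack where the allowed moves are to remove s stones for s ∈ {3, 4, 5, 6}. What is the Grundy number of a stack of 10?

0

Grundy values for subtraction set {3, 4, 5, 6}:
g(0) = mex{} = 0
g(1) = mex{} = 0
g(2) = mex{} = 0
g(3) = mex{0} = 1
g(4) = mex{0} = 1
g(5) = mex{0} = 1
g(6) = mex{0,1} = 2
g(7) = mex{0,1} = 2
g(8) = mex{0,1} = 2
g(9) = mex{1,2} = 0
g(10) = mex{1,2} = 0
So g(10) = 0.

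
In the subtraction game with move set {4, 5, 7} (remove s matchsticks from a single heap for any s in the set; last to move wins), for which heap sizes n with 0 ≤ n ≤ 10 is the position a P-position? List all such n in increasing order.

Compute g(0), g(1), … for moves {4, 5, 7}:
g(0) = mex{} = 0
g(1) = mex{} = 0
g(2) = mex{} = 0
g(3) = mex{} = 0
g(4) = mex{0} = 1
g(5) = mex{0} = 1
g(6) = mex{0} = 1
g(7) = mex{0} = 1
g(8) = mex{0,1} = 2
g(9) = mex{0,1} = 2
g(10) = mex{0,1} = 2
The P-positions (g = 0) in 0..10 are 0, 1, 2, 3.

0, 1, 2, 3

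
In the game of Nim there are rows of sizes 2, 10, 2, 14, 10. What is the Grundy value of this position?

Nim-sum: 2 ⊕ 10 ⊕ 2 ⊕ 14 ⊕ 10 = 14.

14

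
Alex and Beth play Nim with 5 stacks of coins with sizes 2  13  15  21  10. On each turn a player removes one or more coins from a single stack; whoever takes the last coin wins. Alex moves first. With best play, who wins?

In binary:
  00010  (2)
  01101  (13)
  01111  (15)
  10101  (21)
  01010  (10)
  -----
  11111  (31)
The nim-sum is 31 ≠ 0, so this is an N-position: the player to move can win; Alex has a winning move.

Alex wins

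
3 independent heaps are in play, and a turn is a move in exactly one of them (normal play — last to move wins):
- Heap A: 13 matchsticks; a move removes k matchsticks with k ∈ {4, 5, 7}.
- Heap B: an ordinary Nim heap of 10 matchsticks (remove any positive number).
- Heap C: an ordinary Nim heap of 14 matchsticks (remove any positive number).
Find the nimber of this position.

Grundy values for heap A (subtraction set {4, 5, 7}):
g(0) = mex{} = 0
g(1) = mex{} = 0
g(2) = mex{} = 0
g(3) = mex{} = 0
g(4) = mex{0} = 1
g(5) = mex{0} = 1
g(6) = mex{0} = 1
g(7) = mex{0} = 1
g(8) = mex{0,1} = 2
g(9) = mex{0,1} = 2
g(10) = mex{0,1} = 2
g(11) = mex{1} = 0
g(12) = mex{1,2} = 0
g(13) = mex{1,2} = 0
So g(13) = 0.
Heap B is a plain Nim heap of size 10, so its Grundy value is 10.
Heap C is a plain Nim heap of size 14, so its Grundy value is 14.
By the Sprague-Grundy theorem, the Grundy value of a sum of independent games is the XOR of the component values.
Combined value = 0 ⊕ 10 ⊕ 14 = 4.

4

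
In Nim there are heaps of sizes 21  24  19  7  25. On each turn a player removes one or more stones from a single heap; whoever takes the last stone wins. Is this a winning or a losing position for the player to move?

Losing position

Compute the nim-sum pairwise:
21 ^ 24 = 13
13 ^ 19 = 30
30 ^ 7 = 25
25 ^ 25 = 0
The nim-sum is 0, so this is a P-position: the player to move is in a losing position under optimal play.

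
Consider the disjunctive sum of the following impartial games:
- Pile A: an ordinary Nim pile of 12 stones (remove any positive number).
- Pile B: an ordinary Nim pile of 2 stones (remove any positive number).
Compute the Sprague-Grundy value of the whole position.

14

Pile A is a plain Nim pile of size 12, so its Grundy value is 12.
Pile B is a plain Nim pile of size 2, so its Grundy value is 2.
By the Sprague-Grundy theorem, the Grundy value of a sum of independent games is the XOR of the component values.
Combined value = 12 ⊕ 2 = 14.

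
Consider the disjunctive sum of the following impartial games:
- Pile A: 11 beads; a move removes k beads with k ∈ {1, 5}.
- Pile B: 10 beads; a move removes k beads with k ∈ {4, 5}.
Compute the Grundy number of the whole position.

1

Grundy values for pile A (subtraction set {1, 5}):
g(0) = mex{} = 0
g(1) = mex{0} = 1
g(2) = mex{1} = 0
g(3) = mex{0} = 1
g(4) = mex{1} = 0
g(5) = mex{0} = 1
g(6) = mex{1} = 0
g(7) = mex{0} = 1
g(8) = mex{1} = 0
g(9) = mex{0} = 1
g(10) = mex{1} = 0
g(11) = mex{0} = 1
So g(11) = 1.
For pile B, compute g(0), g(1), … with moves {4, 5}:
k:     0  1  2  3  4  5  6  7  8  9 10
g(k):  0  0  0  0  1  1  1  1  2  0  0
So g(10) = 0.
By the Sprague-Grundy theorem, the Grundy value of a sum of independent games is the XOR of the component values.
Combined value = 1 ⊕ 0 = 1.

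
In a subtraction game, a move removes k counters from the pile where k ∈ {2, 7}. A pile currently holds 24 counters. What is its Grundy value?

1

Grundy values for subtraction set {2, 7}:
k:     0  1  2  3  4  5  6  7  8  9 10 11 12 13 14 15 16 17 18 19 20 21 22 23 24
g(k):  0  0  1  1  0  0  1  1  2  0  0  1  1  0  0  1  1  2  0  0  1  1  0  0  1
So g(24) = 1.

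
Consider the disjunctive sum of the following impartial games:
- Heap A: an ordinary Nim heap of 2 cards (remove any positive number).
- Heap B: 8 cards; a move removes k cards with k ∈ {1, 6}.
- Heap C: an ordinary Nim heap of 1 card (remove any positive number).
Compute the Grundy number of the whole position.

2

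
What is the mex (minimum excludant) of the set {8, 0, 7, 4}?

0 is in the set but 1 is not, so the mex is 1.

1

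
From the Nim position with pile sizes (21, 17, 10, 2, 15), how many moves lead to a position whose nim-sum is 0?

3

Nim-sum: 21 ^ 17 ^ 10 ^ 2 ^ 15 = 3.
The overall nim-sum is X = 3. A pile of size p has a winning move iff p XOR X < p (reduce it to p XOR X).
  21: 21 XOR 3 = 22 ≥ 21 — no move.
  17: 17 XOR 3 = 18 ≥ 17 — no move.
  10: 10 XOR 3 = 9 < 10 — winning move (to 9).
  2: 2 XOR 3 = 1 < 2 — winning move (to 1).
  15: 15 XOR 3 = 12 < 15 — winning move (to 12).
That gives 3 winning moves.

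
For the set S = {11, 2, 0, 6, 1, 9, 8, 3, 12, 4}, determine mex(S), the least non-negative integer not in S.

5

The values 0, 1, 2, 3, 4 are all present; 5 is the first non-negative integer missing from the set.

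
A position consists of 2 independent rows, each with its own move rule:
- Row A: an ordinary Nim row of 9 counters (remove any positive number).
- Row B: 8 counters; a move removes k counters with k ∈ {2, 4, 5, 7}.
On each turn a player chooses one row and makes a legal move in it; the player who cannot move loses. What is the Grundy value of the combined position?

13

Row A is a plain Nim row of size 9, so its Grundy value is 9.
Build the Grundy sequence for row B with g(k) = mex{g(k−s) : s ∈ {2, 4, 5, 7}, s ≤ k}:
g(0) = mex{} = 0
g(1) = mex{} = 0
g(2) = mex{0} = 1
g(3) = mex{0} = 1
g(4) = mex{0,1} = 2
g(5) = mex{0,1} = 2
g(6) = mex{0,1,2} = 3
g(7) = mex{0,1,2} = 3
g(8) = mex{0,1,2,3} = 4
So g(8) = 4.
By the Sprague-Grundy theorem, the Grundy value of a sum of independent games is the XOR of the component values.
Combined value = 9 ⊕ 4 = 13.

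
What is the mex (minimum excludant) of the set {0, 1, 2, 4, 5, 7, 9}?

The values 0, 1, 2 are all present; 3 is the first non-negative integer missing from the set.

3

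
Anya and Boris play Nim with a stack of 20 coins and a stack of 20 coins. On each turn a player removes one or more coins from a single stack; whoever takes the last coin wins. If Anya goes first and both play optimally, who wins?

Boris wins

Nim-sum: 20 ⊕ 20 = 0.
The nim-sum is 0, so this is a P-position: the player to move is in a losing position under optimal play; Anya is about to move from it and so loses — Boris wins.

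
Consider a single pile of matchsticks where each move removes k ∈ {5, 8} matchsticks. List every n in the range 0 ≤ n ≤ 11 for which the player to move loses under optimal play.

0, 1, 2, 3, 4

Grundy values for subtraction set {5, 8}:
k:     0  1  2  3  4  5  6  7  8  9 10 11
g(k):  0  0  0  0  0  1  1  1  1  1  2  2
The P-positions (g = 0) in 0..11 are 0, 1, 2, 3, 4.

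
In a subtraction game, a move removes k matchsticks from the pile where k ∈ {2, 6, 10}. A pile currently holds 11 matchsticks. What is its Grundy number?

Build the Grundy sequence with g(k) = mex{g(k−s) : s ∈ {2, 6, 10}, s ≤ k}:
k:     0  1  2  3  4  5  6  7  8  9 10 11
g(k):  0  0  1  1  0  0  1  1  0  0  1  1
So g(11) = 1.

1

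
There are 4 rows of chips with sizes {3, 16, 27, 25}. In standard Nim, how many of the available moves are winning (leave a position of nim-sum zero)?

Compute the nim-sum pairwise:
3 ⊕ 16 = 19
19 ⊕ 27 = 8
8 ⊕ 25 = 17
The overall nim-sum is X = 17. A row of size p has a winning move iff p XOR X < p (reduce it to p XOR X).
  3: 3 XOR 17 = 18 ≥ 3 — no move.
  16: 16 XOR 17 = 1 < 16 — winning move (to 1).
  27: 27 XOR 17 = 10 < 27 — winning move (to 10).
  25: 25 XOR 17 = 8 < 25 — winning move (to 8).
That gives 3 winning moves.

3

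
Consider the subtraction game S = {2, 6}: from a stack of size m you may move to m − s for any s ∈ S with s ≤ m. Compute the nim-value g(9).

0

Compute g(0), g(1), … for moves {2, 6}:
g(0) = mex{} = 0
g(1) = mex{} = 0
g(2) = mex{0} = 1
g(3) = mex{0} = 1
g(4) = mex{1} = 0
g(5) = mex{1} = 0
g(6) = mex{0} = 1
g(7) = mex{0} = 1
g(8) = mex{1} = 0
g(9) = mex{1} = 0
So g(9) = 0.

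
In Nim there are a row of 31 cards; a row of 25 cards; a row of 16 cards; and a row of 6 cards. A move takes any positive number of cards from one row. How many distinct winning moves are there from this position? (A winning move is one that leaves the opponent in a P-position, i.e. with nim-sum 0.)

Compute the nim-sum pairwise:
31 ⊕ 25 = 6
6 ⊕ 16 = 22
22 ⊕ 6 = 16
The overall nim-sum is X = 16. A row of size p has a winning move iff p XOR X < p (reduce it to p XOR X).
  31: 31 XOR 16 = 15 < 31 — winning move (to 15).
  25: 25 XOR 16 = 9 < 25 — winning move (to 9).
  16: 16 XOR 16 = 0 < 16 — winning move (to 0).
  6: 6 XOR 16 = 22 ≥ 6 — no move.
That gives 3 winning moves.

3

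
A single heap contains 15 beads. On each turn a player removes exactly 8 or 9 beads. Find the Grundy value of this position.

Compute g(0), g(1), … for moves {8, 9}:
k:     0  1  2  3  4  5  6  7  8  9 10 11 12 13 14 15
g(k):  0  0  0  0  0  0  0  0  1  1  1  1  1  1  1  1
So g(15) = 1.

1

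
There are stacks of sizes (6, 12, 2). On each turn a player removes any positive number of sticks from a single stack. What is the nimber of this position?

8

Write each in binary and XOR column by column:
  0110  (6)
  1100  (12)
  0010  (2)
  ----
  1000  (8)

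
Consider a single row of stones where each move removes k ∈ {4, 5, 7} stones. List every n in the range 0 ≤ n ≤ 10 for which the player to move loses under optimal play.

0, 1, 2, 3

Grundy values for subtraction set {4, 5, 7}:
k:     0  1  2  3  4  5  6  7  8  9 10
g(k):  0  0  0  0  1  1  1  1  2  2  2
The P-positions (g = 0) in 0..10 are 0, 1, 2, 3.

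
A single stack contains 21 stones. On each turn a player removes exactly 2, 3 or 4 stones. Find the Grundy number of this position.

1

Build the Grundy sequence with g(k) = mex{g(k−s) : s ∈ {2, 3, 4}, s ≤ k}:
k:     0  1  2  3  4  5  6  7  8  9 10 11 12 13 14 15 16 17 18 19 20 21
g(k):  0  0  1  1  2  2  0  0  1  1  2  2  0  0  1  1  2  2  0  0  1  1
So g(21) = 1.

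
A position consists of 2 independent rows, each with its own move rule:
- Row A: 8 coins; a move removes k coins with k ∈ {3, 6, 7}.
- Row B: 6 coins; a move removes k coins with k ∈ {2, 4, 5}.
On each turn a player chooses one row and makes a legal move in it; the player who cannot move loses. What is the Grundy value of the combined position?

Build the Grundy sequence for row A with g(k) = mex{g(k−s) : s ∈ {3, 6, 7}, s ≤ k}:
g(0) = mex{} = 0
g(1) = mex{} = 0
g(2) = mex{} = 0
g(3) = mex{0} = 1
g(4) = mex{0} = 1
g(5) = mex{0} = 1
g(6) = mex{0,1} = 2
g(7) = mex{0,1} = 2
g(8) = mex{0,1} = 2
So g(8) = 2.
For row B, compute g(0), g(1), … with moves {2, 4, 5}:
k:     0  1  2  3  4  5  6
g(k):  0  0  1  1  2  2  3
So g(6) = 3.
The value of a disjunctive sum is the nim-sum of the parts.
Combined value = 2 XOR 3 = 1.

1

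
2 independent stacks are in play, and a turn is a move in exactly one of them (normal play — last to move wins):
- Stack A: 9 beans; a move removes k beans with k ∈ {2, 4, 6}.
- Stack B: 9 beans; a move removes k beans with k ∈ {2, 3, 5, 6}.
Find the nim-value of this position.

0

Build the Grundy sequence for stack A with g(k) = mex{g(k−s) : s ∈ {2, 4, 6}, s ≤ k}:
k:     0  1  2  3  4  5  6  7  8  9
g(k):  0  0  1  1  2  2  3  3  0  0
So g(9) = 0.
For stack B, compute g(0), g(1), … with moves {2, 3, 5, 6}:
g(0) = mex{} = 0
g(1) = mex{} = 0
g(2) = mex{0} = 1
g(3) = mex{0} = 1
g(4) = mex{0,1} = 2
g(5) = mex{0,1} = 2
g(6) = mex{0,1,2} = 3
g(7) = mex{0,1,2} = 3
g(8) = mex{1,2,3} = 0
g(9) = mex{1,2,3} = 0
So g(9) = 0.
The value of a disjunctive sum is the nim-sum of the parts.
Combined value = 0 XOR 0 = 0.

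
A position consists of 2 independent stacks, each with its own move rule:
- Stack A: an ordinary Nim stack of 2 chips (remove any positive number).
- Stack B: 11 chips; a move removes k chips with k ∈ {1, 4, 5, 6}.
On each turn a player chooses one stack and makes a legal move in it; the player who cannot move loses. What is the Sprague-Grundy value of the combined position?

2

Stack A is a plain Nim stack of size 2, so its Grundy value is 2.
Grundy values for stack B (subtraction set {1, 4, 5, 6}):
k:     0  1  2  3  4  5  6  7  8  9 10 11
g(k):  0  1  0  1  2  3  2  3  4  0  1  0
So g(11) = 0.
By the Sprague-Grundy theorem, the Grundy value of a sum of independent games is the XOR of the component values.
Combined value = 2 ⊕ 0 = 2.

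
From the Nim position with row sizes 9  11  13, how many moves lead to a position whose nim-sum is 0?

3

Compute the nim-sum pairwise:
9 ⊕ 11 = 2
2 ⊕ 13 = 15
The overall nim-sum is X = 15. A row of size p has a winning move iff p XOR X < p (reduce it to p XOR X).
  9: 9 XOR 15 = 6 < 9 — winning move (to 6).
  11: 11 XOR 15 = 4 < 11 — winning move (to 4).
  13: 13 XOR 15 = 2 < 13 — winning move (to 2).
That gives 3 winning moves.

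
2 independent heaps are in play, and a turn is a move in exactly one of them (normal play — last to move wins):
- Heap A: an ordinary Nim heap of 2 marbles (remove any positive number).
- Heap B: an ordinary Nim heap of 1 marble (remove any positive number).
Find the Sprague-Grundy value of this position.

Heap A is a plain Nim heap of size 2, so its Grundy value is 2.
Heap B is a plain Nim heap of size 1, so its Grundy value is 1.
The value of a disjunctive sum is the nim-sum of the parts.
Combined value = 2 ⊕ 1 = 3.

3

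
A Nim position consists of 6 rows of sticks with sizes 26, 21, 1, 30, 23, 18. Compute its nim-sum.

21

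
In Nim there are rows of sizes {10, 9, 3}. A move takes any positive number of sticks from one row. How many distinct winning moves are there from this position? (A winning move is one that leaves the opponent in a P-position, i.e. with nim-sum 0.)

Nim-sum: 10 XOR 9 XOR 3 = 0.
The nim-sum is already 0, so every move leaves a nonzero nim-sum — there are no winning moves.

0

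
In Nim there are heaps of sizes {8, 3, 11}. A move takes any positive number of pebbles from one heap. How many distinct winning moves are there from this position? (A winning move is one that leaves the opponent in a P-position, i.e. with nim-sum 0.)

0

In binary:
  1000  (8)
  0011  (3)
  1011  (11)
  ----
  0000  (0)
The nim-sum is already 0, so every move leaves a nonzero nim-sum — there are no winning moves.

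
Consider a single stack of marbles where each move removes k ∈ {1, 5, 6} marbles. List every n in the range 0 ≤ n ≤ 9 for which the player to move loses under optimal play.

0, 2, 4

Compute g(0), g(1), … for moves {1, 5, 6}:
k:     0  1  2  3  4  5  6  7  8  9
g(k):  0  1  0  1  0  1  2  3  2  3
The P-positions (g = 0) in 0..9 are 0, 2, 4.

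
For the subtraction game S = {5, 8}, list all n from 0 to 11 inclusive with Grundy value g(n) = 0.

0, 1, 2, 3, 4

Build the Grundy sequence with g(k) = mex{g(k−s) : s ∈ {5, 8}, s ≤ k}:
g(0) = mex{} = 0
g(1) = mex{} = 0
g(2) = mex{} = 0
g(3) = mex{} = 0
g(4) = mex{} = 0
g(5) = mex{0} = 1
g(6) = mex{0} = 1
g(7) = mex{0} = 1
g(8) = mex{0} = 1
g(9) = mex{0} = 1
g(10) = mex{0,1} = 2
g(11) = mex{0,1} = 2
The P-positions (g = 0) in 0..11 are 0, 1, 2, 3, 4.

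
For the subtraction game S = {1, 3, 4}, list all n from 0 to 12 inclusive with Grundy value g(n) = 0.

0, 2, 7, 9

Compute g(0), g(1), … for moves {1, 3, 4}:
g(0) = mex{} = 0
g(1) = mex{0} = 1
g(2) = mex{1} = 0
g(3) = mex{0} = 1
g(4) = mex{0,1} = 2
g(5) = mex{0,1,2} = 3
g(6) = mex{0,1,3} = 2
g(7) = mex{1,2} = 0
g(8) = mex{0,2,3} = 1
g(9) = mex{1,2,3} = 0
g(10) = mex{0,2} = 1
g(11) = mex{0,1} = 2
g(12) = mex{0,1,2} = 3
The P-positions (g = 0) in 0..12 are 0, 2, 7, 9.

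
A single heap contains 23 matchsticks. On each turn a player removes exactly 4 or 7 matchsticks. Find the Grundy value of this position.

0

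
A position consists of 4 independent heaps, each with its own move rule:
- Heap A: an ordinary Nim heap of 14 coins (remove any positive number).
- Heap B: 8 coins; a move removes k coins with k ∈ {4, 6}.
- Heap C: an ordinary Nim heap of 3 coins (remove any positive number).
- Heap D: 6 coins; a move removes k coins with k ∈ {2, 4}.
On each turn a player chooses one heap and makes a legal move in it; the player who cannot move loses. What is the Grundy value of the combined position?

Heap A is a plain Nim heap of size 14, so its Grundy value is 14.
For heap B, compute g(0), g(1), … with moves {4, 6}:
k:     0  1  2  3  4  5  6  7  8
g(k):  0  0  0  0  1  1  1  1  2
So g(8) = 2.
Heap C is a plain Nim heap of size 3, so its Grundy value is 3.
For heap D, compute g(0), g(1), … with moves {2, 4}:
k:     0  1  2  3  4  5  6
g(k):  0  0  1  1  2  2  0
So g(6) = 0.
By the Sprague-Grundy theorem, the Grundy value of a sum of independent games is the XOR of the component values.
Combined value = 14 ⊕ 2 ⊕ 3 ⊕ 0 = 15.

15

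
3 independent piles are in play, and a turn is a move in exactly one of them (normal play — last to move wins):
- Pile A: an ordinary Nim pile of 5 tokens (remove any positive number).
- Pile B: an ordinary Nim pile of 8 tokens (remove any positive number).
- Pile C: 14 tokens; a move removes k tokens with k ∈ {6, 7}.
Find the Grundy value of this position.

Pile A is a plain Nim pile of size 5, so its Grundy value is 5.
Pile B is a plain Nim pile of size 8, so its Grundy value is 8.
Grundy values for pile C (subtraction set {6, 7}):
g(0) = mex{} = 0
g(1) = mex{} = 0
g(2) = mex{} = 0
g(3) = mex{} = 0
g(4) = mex{} = 0
g(5) = mex{} = 0
g(6) = mex{0} = 1
g(7) = mex{0} = 1
g(8) = mex{0} = 1
g(9) = mex{0} = 1
g(10) = mex{0} = 1
g(11) = mex{0} = 1
g(12) = mex{0,1} = 2
g(13) = mex{1} = 0
g(14) = mex{1} = 0
So g(14) = 0.
The value of a disjunctive sum is the nim-sum of the parts.
Combined value = 5 ⊕ 8 ⊕ 0 = 13.

13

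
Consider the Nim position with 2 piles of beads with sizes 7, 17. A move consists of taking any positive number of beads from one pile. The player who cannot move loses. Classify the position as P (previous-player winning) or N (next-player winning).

N-position

Write each in binary and XOR column by column:
  00111  (7)
  10001  (17)
  -----
  10110  (22)
The nim-sum is 22 ≠ 0, so this is an N-position: the player to move can win.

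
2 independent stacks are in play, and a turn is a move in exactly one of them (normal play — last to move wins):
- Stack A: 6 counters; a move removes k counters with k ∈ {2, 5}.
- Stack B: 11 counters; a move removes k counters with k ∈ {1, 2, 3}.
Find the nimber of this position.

2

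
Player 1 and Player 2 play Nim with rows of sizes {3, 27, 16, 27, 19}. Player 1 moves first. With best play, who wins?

Compute the nim-sum pairwise:
3 XOR 27 = 24
24 XOR 16 = 8
8 XOR 27 = 19
19 XOR 19 = 0
The nim-sum is 0, so this is a P-position: the player to move is in a losing position under optimal play; Player 1 is about to move from it and so loses — Player 2 wins.

Player 2 wins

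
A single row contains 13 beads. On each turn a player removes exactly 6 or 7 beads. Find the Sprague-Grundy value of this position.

0

Compute g(0), g(1), … for moves {6, 7}:
g(0) = mex{} = 0
g(1) = mex{} = 0
g(2) = mex{} = 0
g(3) = mex{} = 0
g(4) = mex{} = 0
g(5) = mex{} = 0
g(6) = mex{0} = 1
g(7) = mex{0} = 1
g(8) = mex{0} = 1
g(9) = mex{0} = 1
g(10) = mex{0} = 1
g(11) = mex{0} = 1
g(12) = mex{0,1} = 2
g(13) = mex{1} = 0
So g(13) = 0.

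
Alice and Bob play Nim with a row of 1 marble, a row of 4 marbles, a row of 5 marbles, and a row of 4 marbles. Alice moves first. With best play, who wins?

Alice wins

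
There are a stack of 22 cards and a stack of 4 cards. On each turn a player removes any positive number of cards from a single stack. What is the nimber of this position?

18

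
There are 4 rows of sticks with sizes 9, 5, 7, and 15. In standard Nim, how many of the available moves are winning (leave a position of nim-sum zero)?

Nim-sum: 9 XOR 5 XOR 7 XOR 15 = 4.
The overall nim-sum is X = 4. A row of size p has a winning move iff p XOR X < p (reduce it to p XOR X).
  9: 9 XOR 4 = 13 ≥ 9 — no move.
  5: 5 XOR 4 = 1 < 5 — winning move (to 1).
  7: 7 XOR 4 = 3 < 7 — winning move (to 3).
  15: 15 XOR 4 = 11 < 15 — winning move (to 11).
That gives 3 winning moves.

3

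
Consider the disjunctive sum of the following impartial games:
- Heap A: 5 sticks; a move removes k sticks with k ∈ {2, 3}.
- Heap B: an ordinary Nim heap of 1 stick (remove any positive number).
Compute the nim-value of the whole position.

1

Grundy values for heap A (subtraction set {2, 3}):
k:     0  1  2  3  4  5
g(k):  0  0  1  1  2  0
So g(5) = 0.
Heap B is a plain Nim heap of size 1, so its Grundy value is 1.
By the Sprague-Grundy theorem, the Grundy value of a sum of independent games is the XOR of the component values.
Combined value = 0 XOR 1 = 1.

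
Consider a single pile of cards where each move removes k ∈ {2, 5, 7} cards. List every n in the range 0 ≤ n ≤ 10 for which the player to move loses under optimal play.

Build the Grundy sequence with g(k) = mex{g(k−s) : s ∈ {2, 5, 7}, s ≤ k}:
k:     0  1  2  3  4  5  6  7  8  9 10
g(k):  0  0  1  1  0  2  1  3  2  2  0
The P-positions (g = 0) in 0..10 are 0, 1, 4, 10.

0, 1, 4, 10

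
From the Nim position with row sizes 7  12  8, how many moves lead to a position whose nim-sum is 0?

1

In binary:
  0111  (7)
  1100  (12)
  1000  (8)
  ----
  0011  (3)
The overall nim-sum is X = 3. A row of size p has a winning move iff p XOR X < p (reduce it to p XOR X).
  7: 7 XOR 3 = 4 < 7 — winning move (to 4).
  12: 12 XOR 3 = 15 ≥ 12 — no move.
  8: 8 XOR 3 = 11 ≥ 8 — no move.
That gives 1 winning move.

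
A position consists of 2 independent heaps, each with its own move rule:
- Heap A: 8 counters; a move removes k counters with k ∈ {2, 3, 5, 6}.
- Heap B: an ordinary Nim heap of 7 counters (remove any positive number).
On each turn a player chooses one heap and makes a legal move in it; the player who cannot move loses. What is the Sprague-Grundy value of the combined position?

7

Build the Grundy sequence for heap A with g(k) = mex{g(k−s) : s ∈ {2, 3, 5, 6}, s ≤ k}:
k:     0  1  2  3  4  5  6  7  8
g(k):  0  0  1  1  2  2  3  3  0
So g(8) = 0.
Heap B is a plain Nim heap of size 7, so its Grundy value is 7.
By the Sprague-Grundy theorem, the Grundy value of a sum of independent games is the XOR of the component values.
Combined value = 0 XOR 7 = 7.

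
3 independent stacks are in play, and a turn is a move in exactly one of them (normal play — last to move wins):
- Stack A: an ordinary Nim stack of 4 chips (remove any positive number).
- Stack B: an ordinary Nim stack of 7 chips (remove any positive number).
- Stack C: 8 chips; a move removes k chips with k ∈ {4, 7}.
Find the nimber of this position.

1

Stack A is a plain Nim stack of size 4, so its Grundy value is 4.
Stack B is a plain Nim stack of size 7, so its Grundy value is 7.
For stack C, compute g(0), g(1), … with moves {4, 7}:
k:     0  1  2  3  4  5  6  7  8
g(k):  0  0  0  0  1  1  1  1  2
So g(8) = 2.
By the Sprague-Grundy theorem, the Grundy value of a sum of independent games is the XOR of the component values.
Combined value = 4 ⊕ 7 ⊕ 2 = 1.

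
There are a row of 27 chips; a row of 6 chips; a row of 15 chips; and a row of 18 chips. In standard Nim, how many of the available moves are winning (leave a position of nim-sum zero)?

Nim-sum: 27 ^ 6 ^ 15 ^ 18 = 0.
The nim-sum is already 0, so every move leaves a nonzero nim-sum — there are no winning moves.

0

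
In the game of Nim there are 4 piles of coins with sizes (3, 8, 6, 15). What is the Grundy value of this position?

2

Bitwise XOR of the heap sizes:
  0011  (3)
  1000  (8)
  0110  (6)
  1111  (15)
  ----
  0010  (2)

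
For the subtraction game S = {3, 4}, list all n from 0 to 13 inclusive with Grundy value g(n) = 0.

Grundy values for subtraction set {3, 4}:
g(0) = mex{} = 0
g(1) = mex{} = 0
g(2) = mex{} = 0
g(3) = mex{0} = 1
g(4) = mex{0} = 1
g(5) = mex{0} = 1
g(6) = mex{0,1} = 2
g(7) = mex{1} = 0
g(8) = mex{1} = 0
g(9) = mex{1,2} = 0
g(10) = mex{0,2} = 1
g(11) = mex{0} = 1
g(12) = mex{0} = 1
g(13) = mex{0,1} = 2
The P-positions (g = 0) in 0..13 are 0, 1, 2, 7, 8, 9.

0, 1, 2, 7, 8, 9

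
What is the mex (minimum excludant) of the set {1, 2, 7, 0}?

The values 0, 1, 2 are all present; 3 is the first non-negative integer missing from the set.

3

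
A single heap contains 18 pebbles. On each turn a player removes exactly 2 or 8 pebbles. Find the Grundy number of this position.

2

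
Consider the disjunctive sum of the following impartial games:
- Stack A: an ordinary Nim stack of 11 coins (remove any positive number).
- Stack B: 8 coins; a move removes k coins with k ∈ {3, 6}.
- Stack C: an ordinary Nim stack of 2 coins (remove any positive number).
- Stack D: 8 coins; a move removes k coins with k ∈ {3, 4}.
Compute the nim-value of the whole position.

Stack A is a plain Nim stack of size 11, so its Grundy value is 11.
For stack B, compute g(0), g(1), … with moves {3, 6}:
g(0) = mex{} = 0
g(1) = mex{} = 0
g(2) = mex{} = 0
g(3) = mex{0} = 1
g(4) = mex{0} = 1
g(5) = mex{0} = 1
g(6) = mex{0,1} = 2
g(7) = mex{0,1} = 2
g(8) = mex{0,1} = 2
So g(8) = 2.
Stack C is a plain Nim stack of size 2, so its Grundy value is 2.
Build the Grundy sequence for stack D with g(k) = mex{g(k−s) : s ∈ {3, 4}, s ≤ k}:
k:     0  1  2  3  4  5  6  7  8
g(k):  0  0  0  1  1  1  2  0  0
So g(8) = 0.
The value of a disjunctive sum is the nim-sum of the parts.
Combined value = 11 ⊕ 2 ⊕ 2 ⊕ 0 = 11.

11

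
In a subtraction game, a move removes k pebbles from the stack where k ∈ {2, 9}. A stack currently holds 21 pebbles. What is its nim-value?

1

Grundy values for subtraction set {2, 9}:
k:     0  1  2  3  4  5  6  7  8  9 10 11 12 13 14 15 16 17 18 19 20 21
g(k):  0  0  1  1  0  0  1  1  0  2  1  0  0  1  1  0  0  1  1  0  2  1
So g(21) = 1.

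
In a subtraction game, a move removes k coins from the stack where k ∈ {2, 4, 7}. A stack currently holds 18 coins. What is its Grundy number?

0

Build the Grundy sequence with g(k) = mex{g(k−s) : s ∈ {2, 4, 7}, s ≤ k}:
k:     0  1  2  3  4  5  6  7  8  9 10 11 12 13 14 15 16 17 18
g(k):  0  0  1  1  2  2  0  3  1  0  2  1  0  2  1  0  2  1  0
So g(18) = 0.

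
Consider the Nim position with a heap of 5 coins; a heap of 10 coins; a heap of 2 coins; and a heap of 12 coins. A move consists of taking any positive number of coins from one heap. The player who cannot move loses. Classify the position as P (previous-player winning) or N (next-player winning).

N-position

Bitwise XOR of the heap sizes:
  0101  (5)
  1010  (10)
  0010  (2)
  1100  (12)
  ----
  0001  (1)
The nim-sum is 1 ≠ 0, so this is an N-position: the player to move can win.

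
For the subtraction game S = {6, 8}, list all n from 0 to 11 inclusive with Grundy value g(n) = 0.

0, 1, 2, 3, 4, 5

Compute g(0), g(1), … for moves {6, 8}:
k:     0  1  2  3  4  5  6  7  8  9 10 11
g(k):  0  0  0  0  0  0  1  1  1  1  1  1
The P-positions (g = 0) in 0..11 are 0, 1, 2, 3, 4, 5.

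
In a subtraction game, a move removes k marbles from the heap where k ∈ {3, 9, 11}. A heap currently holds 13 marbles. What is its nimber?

Compute g(0), g(1), … for moves {3, 9, 11}:
k:     0  1  2  3  4  5  6  7  8  9 10 11 12 13
g(k):  0  0  0  1  1  1  0  0  0  1  1  1  2  2
So g(13) = 2.

2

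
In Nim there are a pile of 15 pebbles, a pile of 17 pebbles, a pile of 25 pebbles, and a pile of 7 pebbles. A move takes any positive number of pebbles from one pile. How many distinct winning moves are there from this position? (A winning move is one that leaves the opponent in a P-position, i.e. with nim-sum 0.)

0

Compute the nim-sum pairwise:
15 XOR 17 = 30
30 XOR 25 = 7
7 XOR 7 = 0
The nim-sum is already 0, so every move leaves a nonzero nim-sum — there are no winning moves.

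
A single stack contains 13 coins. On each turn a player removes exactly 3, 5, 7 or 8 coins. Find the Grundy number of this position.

0

Compute g(0), g(1), … for moves {3, 5, 7, 8}:
k:     0  1  2  3  4  5  6  7  8  9 10 11 12 13
g(k):  0  0  0  1  1  1  2  2  2  3  3  0  0  0
So g(13) = 0.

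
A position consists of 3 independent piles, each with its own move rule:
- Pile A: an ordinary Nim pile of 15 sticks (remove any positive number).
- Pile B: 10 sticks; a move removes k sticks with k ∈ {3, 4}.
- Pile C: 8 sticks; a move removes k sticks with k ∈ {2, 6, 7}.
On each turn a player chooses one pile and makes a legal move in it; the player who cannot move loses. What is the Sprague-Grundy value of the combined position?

Pile A is a plain Nim pile of size 15, so its Grundy value is 15.
Build the Grundy sequence for pile B with g(k) = mex{g(k−s) : s ∈ {3, 4}, s ≤ k}:
g(0) = mex{} = 0
g(1) = mex{} = 0
g(2) = mex{} = 0
g(3) = mex{0} = 1
g(4) = mex{0} = 1
g(5) = mex{0} = 1
g(6) = mex{0,1} = 2
g(7) = mex{1} = 0
g(8) = mex{1} = 0
g(9) = mex{1,2} = 0
g(10) = mex{0,2} = 1
So g(10) = 1.
Build the Grundy sequence for pile C with g(k) = mex{g(k−s) : s ∈ {2, 6, 7}, s ≤ k}:
g(0) = mex{} = 0
g(1) = mex{} = 0
g(2) = mex{0} = 1
g(3) = mex{0} = 1
g(4) = mex{1} = 0
g(5) = mex{1} = 0
g(6) = mex{0} = 1
g(7) = mex{0} = 1
g(8) = mex{0,1} = 2
So g(8) = 2.
The value of a disjunctive sum is the nim-sum of the parts.
Combined value = 15 ⊕ 1 ⊕ 2 = 12.

12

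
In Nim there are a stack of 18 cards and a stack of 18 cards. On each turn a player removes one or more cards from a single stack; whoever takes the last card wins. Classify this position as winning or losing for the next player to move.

Losing position

Write each in binary and XOR column by column:
  10010  (18)
  10010  (18)
  -----
  00000  (0)
The nim-sum is 0, so this is a P-position: the player to move is in a losing position under optimal play.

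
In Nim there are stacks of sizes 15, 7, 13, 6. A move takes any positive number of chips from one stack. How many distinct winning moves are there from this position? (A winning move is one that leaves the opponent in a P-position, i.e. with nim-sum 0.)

3

Compute the nim-sum pairwise:
15 ⊕ 7 = 8
8 ⊕ 13 = 5
5 ⊕ 6 = 3
The overall nim-sum is X = 3. A stack of size p has a winning move iff p XOR X < p (reduce it to p XOR X).
  15: 15 XOR 3 = 12 < 15 — winning move (to 12).
  7: 7 XOR 3 = 4 < 7 — winning move (to 4).
  13: 13 XOR 3 = 14 ≥ 13 — no move.
  6: 6 XOR 3 = 5 < 6 — winning move (to 5).
That gives 3 winning moves.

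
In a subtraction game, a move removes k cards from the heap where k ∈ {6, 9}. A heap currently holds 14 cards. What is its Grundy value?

Compute g(0), g(1), … for moves {6, 9}:
g(0) = mex{} = 0
g(1) = mex{} = 0
g(2) = mex{} = 0
g(3) = mex{} = 0
g(4) = mex{} = 0
g(5) = mex{} = 0
g(6) = mex{0} = 1
g(7) = mex{0} = 1
g(8) = mex{0} = 1
g(9) = mex{0} = 1
g(10) = mex{0} = 1
g(11) = mex{0} = 1
g(12) = mex{0,1} = 2
g(13) = mex{0,1} = 2
g(14) = mex{0,1} = 2
So g(14) = 2.

2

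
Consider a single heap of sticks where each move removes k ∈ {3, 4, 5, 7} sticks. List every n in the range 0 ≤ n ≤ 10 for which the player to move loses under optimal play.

0, 1, 2, 10

Build the Grundy sequence with g(k) = mex{g(k−s) : s ∈ {3, 4, 5, 7}, s ≤ k}:
k:     0  1  2  3  4  5  6  7  8  9 10
g(k):  0  0  0  1  1  1  2  2  2  3  0
The P-positions (g = 0) in 0..10 are 0, 1, 2, 10.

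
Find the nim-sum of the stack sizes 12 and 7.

11

Bitwise XOR of the heap sizes:
  1100  (12)
  0111  (7)
  ----
  1011  (11)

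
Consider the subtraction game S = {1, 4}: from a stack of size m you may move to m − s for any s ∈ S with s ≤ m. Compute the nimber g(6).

Build the Grundy sequence with g(k) = mex{g(k−s) : s ∈ {1, 4}, s ≤ k}:
g(0) = mex{} = 0
g(1) = mex{0} = 1
g(2) = mex{1} = 0
g(3) = mex{0} = 1
g(4) = mex{0,1} = 2
g(5) = mex{1,2} = 0
g(6) = mex{0} = 1
So g(6) = 1.

1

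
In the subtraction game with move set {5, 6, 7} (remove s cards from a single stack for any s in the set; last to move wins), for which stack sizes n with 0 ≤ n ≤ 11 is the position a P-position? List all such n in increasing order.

0, 1, 2, 3, 4

Grundy values for subtraction set {5, 6, 7}:
g(0) = mex{} = 0
g(1) = mex{} = 0
g(2) = mex{} = 0
g(3) = mex{} = 0
g(4) = mex{} = 0
g(5) = mex{0} = 1
g(6) = mex{0} = 1
g(7) = mex{0} = 1
g(8) = mex{0} = 1
g(9) = mex{0} = 1
g(10) = mex{0,1} = 2
g(11) = mex{0,1} = 2
The P-positions (g = 0) in 0..11 are 0, 1, 2, 3, 4.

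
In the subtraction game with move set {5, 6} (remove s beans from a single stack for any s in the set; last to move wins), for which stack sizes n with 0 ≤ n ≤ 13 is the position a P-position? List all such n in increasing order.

0, 1, 2, 3, 4, 11, 12, 13

Build the Grundy sequence with g(k) = mex{g(k−s) : s ∈ {5, 6}, s ≤ k}:
g(0) = mex{} = 0
g(1) = mex{} = 0
g(2) = mex{} = 0
g(3) = mex{} = 0
g(4) = mex{} = 0
g(5) = mex{0} = 1
g(6) = mex{0} = 1
g(7) = mex{0} = 1
g(8) = mex{0} = 1
g(9) = mex{0} = 1
g(10) = mex{0,1} = 2
g(11) = mex{1} = 0
g(12) = mex{1} = 0
g(13) = mex{1} = 0
The P-positions (g = 0) in 0..13 are 0, 1, 2, 3, 4, 11, 12, 13.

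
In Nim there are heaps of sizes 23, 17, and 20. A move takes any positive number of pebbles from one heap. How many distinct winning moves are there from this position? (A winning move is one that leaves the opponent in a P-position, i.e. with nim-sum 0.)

3

Compute the nim-sum pairwise:
23 XOR 17 = 6
6 XOR 20 = 18
The overall nim-sum is X = 18. A heap of size p has a winning move iff p XOR X < p (reduce it to p XOR X).
  23: 23 XOR 18 = 5 < 23 — winning move (to 5).
  17: 17 XOR 18 = 3 < 17 — winning move (to 3).
  20: 20 XOR 18 = 6 < 20 — winning move (to 6).
That gives 3 winning moves.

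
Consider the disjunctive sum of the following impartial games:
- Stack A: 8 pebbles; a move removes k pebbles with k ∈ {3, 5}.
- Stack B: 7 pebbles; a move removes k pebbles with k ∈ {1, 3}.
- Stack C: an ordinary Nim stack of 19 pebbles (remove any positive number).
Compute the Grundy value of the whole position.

Build the Grundy sequence for stack A with g(k) = mex{g(k−s) : s ∈ {3, 5}, s ≤ k}:
k:     0  1  2  3  4  5  6  7  8
g(k):  0  0  0  1  1  1  2  2  0
So g(8) = 0.
Grundy values for stack B (subtraction set {1, 3}):
k:     0  1  2  3  4  5  6  7
g(k):  0  1  0  1  0  1  0  1
So g(7) = 1.
Stack C is a plain Nim stack of size 19, so its Grundy value is 19.
By the Sprague-Grundy theorem, the Grundy value of a sum of independent games is the XOR of the component values.
Combined value = 0 XOR 1 XOR 19 = 18.

18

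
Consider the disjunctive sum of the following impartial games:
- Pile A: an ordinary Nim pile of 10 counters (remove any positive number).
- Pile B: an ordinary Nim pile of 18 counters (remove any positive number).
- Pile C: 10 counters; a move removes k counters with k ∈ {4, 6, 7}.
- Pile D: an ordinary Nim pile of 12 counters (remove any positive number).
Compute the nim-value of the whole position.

Pile A is a plain Nim pile of size 10, so its Grundy value is 10.
Pile B is a plain Nim pile of size 18, so its Grundy value is 18.
For pile C, compute g(0), g(1), … with moves {4, 6, 7}:
g(0) = mex{} = 0
g(1) = mex{} = 0
g(2) = mex{} = 0
g(3) = mex{} = 0
g(4) = mex{0} = 1
g(5) = mex{0} = 1
g(6) = mex{0} = 1
g(7) = mex{0} = 1
g(8) = mex{0,1} = 2
g(9) = mex{0,1} = 2
g(10) = mex{0,1} = 2
So g(10) = 2.
Pile D is a plain Nim pile of size 12, so its Grundy value is 12.
The value of a disjunctive sum is the nim-sum of the parts.
Combined value = 10 ⊕ 18 ⊕ 2 ⊕ 12 = 22.

22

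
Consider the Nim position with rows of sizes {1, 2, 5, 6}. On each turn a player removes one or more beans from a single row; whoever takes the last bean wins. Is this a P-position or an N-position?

Write each in binary and XOR column by column:
  001  (1)
  010  (2)
  101  (5)
  110  (6)
  ---
  000  (0)
The nim-sum is 0, so this is a P-position: the player to move is in a losing position under optimal play.

P-position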